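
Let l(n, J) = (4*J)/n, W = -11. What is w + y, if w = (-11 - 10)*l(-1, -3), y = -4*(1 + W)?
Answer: -212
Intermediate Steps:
l(n, J) = 4*J/n
y = 40 (y = -4*(1 - 11) = -4*(-10) = 40)
w = -252 (w = (-11 - 10)*(4*(-3)/(-1)) = -84*(-3)*(-1) = -21*12 = -252)
w + y = -252 + 40 = -212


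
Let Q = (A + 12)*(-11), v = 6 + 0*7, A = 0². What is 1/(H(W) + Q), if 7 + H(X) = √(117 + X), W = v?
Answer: -139/19198 - √123/19198 ≈ -0.0078180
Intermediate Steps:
A = 0
v = 6 (v = 6 + 0 = 6)
W = 6
H(X) = -7 + √(117 + X)
Q = -132 (Q = (0 + 12)*(-11) = 12*(-11) = -132)
1/(H(W) + Q) = 1/((-7 + √(117 + 6)) - 132) = 1/((-7 + √123) - 132) = 1/(-139 + √123)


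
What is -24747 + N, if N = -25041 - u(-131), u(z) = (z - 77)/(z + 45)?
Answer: -2140988/43 ≈ -49790.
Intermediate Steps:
u(z) = (-77 + z)/(45 + z)
N = -1076867/43 (N = -25041 - (-77 - 131)/(45 - 131) = -25041 - (-208)/(-86) = -25041 - (-1)*(-208)/86 = -25041 - 1*104/43 = -25041 - 104/43 = -1076867/43 ≈ -25043.)
-24747 + N = -24747 - 1076867/43 = -2140988/43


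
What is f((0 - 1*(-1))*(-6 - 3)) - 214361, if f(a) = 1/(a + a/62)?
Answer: -121542749/567 ≈ -2.1436e+5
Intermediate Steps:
f(a) = 62/(63*a) (f(a) = 1/(a + a*(1/62)) = 1/(a + a/62) = 1/(63*a/62) = 62/(63*a))
f((0 - 1*(-1))*(-6 - 3)) - 214361 = 62/(63*(((0 - 1*(-1))*(-6 - 3)))) - 214361 = 62/(63*(((0 + 1)*(-9)))) - 214361 = 62/(63*((1*(-9)))) - 214361 = (62/63)/(-9) - 214361 = (62/63)*(-⅑) - 214361 = -62/567 - 214361 = -121542749/567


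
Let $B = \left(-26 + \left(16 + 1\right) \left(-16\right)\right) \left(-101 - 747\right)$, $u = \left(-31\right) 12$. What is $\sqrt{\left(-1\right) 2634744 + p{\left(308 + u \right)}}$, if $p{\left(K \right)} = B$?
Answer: $2 i \sqrt{595510} \approx 1543.4 i$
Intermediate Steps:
$u = -372$
$B = 252704$ ($B = \left(-26 + 17 \left(-16\right)\right) \left(-101 - 747\right) = \left(-26 - 272\right) \left(-848\right) = \left(-298\right) \left(-848\right) = 252704$)
$p{\left(K \right)} = 252704$
$\sqrt{\left(-1\right) 2634744 + p{\left(308 + u \right)}} = \sqrt{\left(-1\right) 2634744 + 252704} = \sqrt{-2634744 + 252704} = \sqrt{-2382040} = 2 i \sqrt{595510}$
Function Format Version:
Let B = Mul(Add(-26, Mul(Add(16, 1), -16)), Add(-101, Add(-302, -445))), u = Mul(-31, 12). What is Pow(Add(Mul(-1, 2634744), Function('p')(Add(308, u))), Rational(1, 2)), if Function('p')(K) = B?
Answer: Mul(2, I, Pow(595510, Rational(1, 2))) ≈ Mul(1543.4, I)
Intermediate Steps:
u = -372
B = 252704 (B = Mul(Add(-26, Mul(17, -16)), Add(-101, -747)) = Mul(Add(-26, -272), -848) = Mul(-298, -848) = 252704)
Function('p')(K) = 252704
Pow(Add(Mul(-1, 2634744), Function('p')(Add(308, u))), Rational(1, 2)) = Pow(Add(Mul(-1, 2634744), 252704), Rational(1, 2)) = Pow(Add(-2634744, 252704), Rational(1, 2)) = Pow(-2382040, Rational(1, 2)) = Mul(2, I, Pow(595510, Rational(1, 2)))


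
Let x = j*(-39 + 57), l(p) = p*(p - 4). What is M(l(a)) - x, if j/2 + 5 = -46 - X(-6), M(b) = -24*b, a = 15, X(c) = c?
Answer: -2340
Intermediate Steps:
l(p) = p*(-4 + p)
j = -90 (j = -10 + 2*(-46 - 1*(-6)) = -10 + 2*(-46 + 6) = -10 + 2*(-40) = -10 - 80 = -90)
x = -1620 (x = -90*(-39 + 57) = -90*18 = -1620)
M(l(a)) - x = -360*(-4 + 15) - 1*(-1620) = -360*11 + 1620 = -24*165 + 1620 = -3960 + 1620 = -2340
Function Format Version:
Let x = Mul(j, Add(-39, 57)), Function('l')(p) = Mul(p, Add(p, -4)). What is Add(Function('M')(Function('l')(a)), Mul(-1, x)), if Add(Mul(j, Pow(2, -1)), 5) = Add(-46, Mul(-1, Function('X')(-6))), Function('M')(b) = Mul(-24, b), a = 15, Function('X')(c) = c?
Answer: -2340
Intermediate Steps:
Function('l')(p) = Mul(p, Add(-4, p))
j = -90 (j = Add(-10, Mul(2, Add(-46, Mul(-1, -6)))) = Add(-10, Mul(2, Add(-46, 6))) = Add(-10, Mul(2, -40)) = Add(-10, -80) = -90)
x = -1620 (x = Mul(-90, Add(-39, 57)) = Mul(-90, 18) = -1620)
Add(Function('M')(Function('l')(a)), Mul(-1, x)) = Add(Mul(-24, Mul(15, Add(-4, 15))), Mul(-1, -1620)) = Add(Mul(-24, Mul(15, 11)), 1620) = Add(Mul(-24, 165), 1620) = Add(-3960, 1620) = -2340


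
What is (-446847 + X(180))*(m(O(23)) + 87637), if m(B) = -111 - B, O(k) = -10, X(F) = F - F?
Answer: -39115198992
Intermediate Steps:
X(F) = 0
(-446847 + X(180))*(m(O(23)) + 87637) = (-446847 + 0)*((-111 - 1*(-10)) + 87637) = -446847*((-111 + 10) + 87637) = -446847*(-101 + 87637) = -446847*87536 = -39115198992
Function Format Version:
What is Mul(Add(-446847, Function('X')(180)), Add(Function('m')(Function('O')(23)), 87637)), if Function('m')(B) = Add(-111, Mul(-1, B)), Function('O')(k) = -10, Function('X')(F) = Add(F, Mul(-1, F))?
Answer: -39115198992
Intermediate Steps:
Function('X')(F) = 0
Mul(Add(-446847, Function('X')(180)), Add(Function('m')(Function('O')(23)), 87637)) = Mul(Add(-446847, 0), Add(Add(-111, Mul(-1, -10)), 87637)) = Mul(-446847, Add(Add(-111, 10), 87637)) = Mul(-446847, Add(-101, 87637)) = Mul(-446847, 87536) = -39115198992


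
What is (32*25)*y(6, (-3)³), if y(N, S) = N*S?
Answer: -129600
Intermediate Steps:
(32*25)*y(6, (-3)³) = (32*25)*(6*(-3)³) = 800*(6*(-27)) = 800*(-162) = -129600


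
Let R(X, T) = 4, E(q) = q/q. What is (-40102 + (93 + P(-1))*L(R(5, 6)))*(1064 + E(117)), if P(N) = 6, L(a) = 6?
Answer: -42076020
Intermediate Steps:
E(q) = 1
(-40102 + (93 + P(-1))*L(R(5, 6)))*(1064 + E(117)) = (-40102 + (93 + 6)*6)*(1064 + 1) = (-40102 + 99*6)*1065 = (-40102 + 594)*1065 = -39508*1065 = -42076020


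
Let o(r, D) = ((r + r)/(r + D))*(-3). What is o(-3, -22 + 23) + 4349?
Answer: 4340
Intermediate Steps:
o(r, D) = -6*r/(D + r) (o(r, D) = ((2*r)/(D + r))*(-3) = (2*r/(D + r))*(-3) = -6*r/(D + r))
o(-3, -22 + 23) + 4349 = -6*(-3)/((-22 + 23) - 3) + 4349 = -6*(-3)/(1 - 3) + 4349 = -6*(-3)/(-2) + 4349 = -6*(-3)*(-½) + 4349 = -9 + 4349 = 4340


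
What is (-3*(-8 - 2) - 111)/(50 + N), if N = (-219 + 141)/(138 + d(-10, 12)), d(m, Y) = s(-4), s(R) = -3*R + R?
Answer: -5913/3611 ≈ -1.6375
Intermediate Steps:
s(R) = -2*R
d(m, Y) = 8 (d(m, Y) = -2*(-4) = 8)
N = -39/73 (N = (-219 + 141)/(138 + 8) = -78/146 = -78*1/146 = -39/73 ≈ -0.53425)
(-3*(-8 - 2) - 111)/(50 + N) = (-3*(-8 - 2) - 111)/(50 - 39/73) = (-3*(-10) - 111)/(3611/73) = (30 - 111)*(73/3611) = -81*73/3611 = -5913/3611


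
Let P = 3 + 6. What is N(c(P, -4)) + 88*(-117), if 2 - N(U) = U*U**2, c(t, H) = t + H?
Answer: -10419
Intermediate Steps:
P = 9
c(t, H) = H + t
N(U) = 2 - U**3 (N(U) = 2 - U*U**2 = 2 - U**3)
N(c(P, -4)) + 88*(-117) = (2 - (-4 + 9)**3) + 88*(-117) = (2 - 1*5**3) - 10296 = (2 - 1*125) - 10296 = (2 - 125) - 10296 = -123 - 10296 = -10419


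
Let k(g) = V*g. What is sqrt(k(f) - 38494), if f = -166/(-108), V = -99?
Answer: I*sqrt(1391262)/6 ≈ 196.59*I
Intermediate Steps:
f = 83/54 (f = -166*(-1/108) = 83/54 ≈ 1.5370)
k(g) = -99*g
sqrt(k(f) - 38494) = sqrt(-99*83/54 - 38494) = sqrt(-913/6 - 38494) = sqrt(-231877/6) = I*sqrt(1391262)/6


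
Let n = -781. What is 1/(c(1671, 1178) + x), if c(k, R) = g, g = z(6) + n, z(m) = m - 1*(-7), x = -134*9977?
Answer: -1/1337686 ≈ -7.4756e-7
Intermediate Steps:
x = -1336918
z(m) = 7 + m (z(m) = m + 7 = 7 + m)
g = -768 (g = (7 + 6) - 781 = 13 - 781 = -768)
c(k, R) = -768
1/(c(1671, 1178) + x) = 1/(-768 - 1336918) = 1/(-1337686) = -1/1337686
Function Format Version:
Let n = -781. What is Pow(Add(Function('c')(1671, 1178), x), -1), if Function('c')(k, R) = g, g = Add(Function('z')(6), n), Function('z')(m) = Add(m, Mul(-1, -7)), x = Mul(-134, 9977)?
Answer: Rational(-1, 1337686) ≈ -7.4756e-7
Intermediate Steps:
x = -1336918
Function('z')(m) = Add(7, m) (Function('z')(m) = Add(m, 7) = Add(7, m))
g = -768 (g = Add(Add(7, 6), -781) = Add(13, -781) = -768)
Function('c')(k, R) = -768
Pow(Add(Function('c')(1671, 1178), x), -1) = Pow(Add(-768, -1336918), -1) = Pow(-1337686, -1) = Rational(-1, 1337686)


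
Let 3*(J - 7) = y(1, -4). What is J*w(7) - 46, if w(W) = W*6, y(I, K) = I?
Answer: 262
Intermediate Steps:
J = 22/3 (J = 7 + (⅓)*1 = 7 + ⅓ = 22/3 ≈ 7.3333)
w(W) = 6*W
J*w(7) - 46 = 22*(6*7)/3 - 46 = (22/3)*42 - 46 = 308 - 46 = 262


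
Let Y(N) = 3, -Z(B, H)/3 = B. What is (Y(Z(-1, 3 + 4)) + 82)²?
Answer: 7225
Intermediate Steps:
Z(B, H) = -3*B
(Y(Z(-1, 3 + 4)) + 82)² = (3 + 82)² = 85² = 7225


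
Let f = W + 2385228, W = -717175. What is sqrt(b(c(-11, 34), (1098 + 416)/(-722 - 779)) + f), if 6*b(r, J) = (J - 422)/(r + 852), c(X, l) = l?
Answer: sqrt(6637754277571981287)/1994829 ≈ 1291.5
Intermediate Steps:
b(r, J) = (-422 + J)/(6*(852 + r)) (b(r, J) = ((J - 422)/(r + 852))/6 = ((-422 + J)/(852 + r))/6 = (-422 + J)/(6*(852 + r)))
f = 1668053 (f = -717175 + 2385228 = 1668053)
sqrt(b(c(-11, 34), (1098 + 416)/(-722 - 779)) + f) = sqrt((-422 + (1098 + 416)/(-722 - 779))/(6*(852 + 34)) + 1668053) = sqrt((1/6)*(-422 + 1514/(-1501))/886 + 1668053) = sqrt((1/6)*(1/886)*(-422 + 1514*(-1/1501)) + 1668053) = sqrt((1/6)*(1/886)*(-422 - 1514/1501) + 1668053) = sqrt((1/6)*(1/886)*(-634936/1501) + 1668053) = sqrt(-158734/1994829 + 1668053) = sqrt(3327480339203/1994829) = sqrt(6637754277571981287)/1994829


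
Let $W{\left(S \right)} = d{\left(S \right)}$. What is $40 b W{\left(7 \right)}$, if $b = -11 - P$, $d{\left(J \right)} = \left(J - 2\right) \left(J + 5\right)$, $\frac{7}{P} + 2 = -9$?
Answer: $- \frac{273600}{11} \approx -24873.0$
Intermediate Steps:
$P = - \frac{7}{11}$ ($P = \frac{7}{-2 - 9} = \frac{7}{-11} = 7 \left(- \frac{1}{11}\right) = - \frac{7}{11} \approx -0.63636$)
$d{\left(J \right)} = \left(-2 + J\right) \left(5 + J\right)$
$W{\left(S \right)} = -10 + S^{2} + 3 S$
$b = - \frac{114}{11}$ ($b = -11 - - \frac{7}{11} = -11 + \frac{7}{11} = - \frac{114}{11} \approx -10.364$)
$40 b W{\left(7 \right)} = 40 \left(- \frac{114}{11}\right) \left(-10 + 7^{2} + 3 \cdot 7\right) = - \frac{4560 \left(-10 + 49 + 21\right)}{11} = \left(- \frac{4560}{11}\right) 60 = - \frac{273600}{11}$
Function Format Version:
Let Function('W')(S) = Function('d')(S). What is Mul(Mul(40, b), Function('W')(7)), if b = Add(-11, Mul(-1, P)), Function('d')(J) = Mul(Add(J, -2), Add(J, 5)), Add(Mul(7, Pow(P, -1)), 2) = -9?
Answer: Rational(-273600, 11) ≈ -24873.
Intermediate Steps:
P = Rational(-7, 11) (P = Mul(7, Pow(Add(-2, -9), -1)) = Mul(7, Pow(-11, -1)) = Mul(7, Rational(-1, 11)) = Rational(-7, 11) ≈ -0.63636)
Function('d')(J) = Mul(Add(-2, J), Add(5, J))
Function('W')(S) = Add(-10, Pow(S, 2), Mul(3, S))
b = Rational(-114, 11) (b = Add(-11, Mul(-1, Rational(-7, 11))) = Add(-11, Rational(7, 11)) = Rational(-114, 11) ≈ -10.364)
Mul(Mul(40, b), Function('W')(7)) = Mul(Mul(40, Rational(-114, 11)), Add(-10, Pow(7, 2), Mul(3, 7))) = Mul(Rational(-4560, 11), Add(-10, 49, 21)) = Mul(Rational(-4560, 11), 60) = Rational(-273600, 11)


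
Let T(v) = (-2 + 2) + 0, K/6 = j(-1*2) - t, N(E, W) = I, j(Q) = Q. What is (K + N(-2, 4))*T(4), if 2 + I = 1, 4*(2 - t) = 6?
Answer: 0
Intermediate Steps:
t = ½ (t = 2 - ¼*6 = 2 - 3/2 = ½ ≈ 0.50000)
I = -1 (I = -2 + 1 = -1)
N(E, W) = -1
K = -15 (K = 6*(-1*2 - 1*½) = 6*(-2 - ½) = 6*(-5/2) = -15)
T(v) = 0 (T(v) = 0 + 0 = 0)
(K + N(-2, 4))*T(4) = (-15 - 1)*0 = -16*0 = 0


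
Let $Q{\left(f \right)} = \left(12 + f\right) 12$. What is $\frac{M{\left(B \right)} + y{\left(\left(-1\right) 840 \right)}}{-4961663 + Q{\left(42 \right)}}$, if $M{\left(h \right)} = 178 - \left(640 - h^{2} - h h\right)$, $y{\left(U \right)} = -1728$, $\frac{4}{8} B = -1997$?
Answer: $- \frac{31901882}{4961015} \approx -6.4305$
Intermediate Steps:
$B = -3994$ ($B = 2 \left(-1997\right) = -3994$)
$Q{\left(f \right)} = 144 + 12 f$
$M{\left(h \right)} = -462 + 2 h^{2}$ ($M{\left(h \right)} = 178 + \left(\left(h^{2} + h^{2}\right) - 640\right) = 178 + \left(2 h^{2} - 640\right) = 178 + \left(-640 + 2 h^{2}\right) = -462 + 2 h^{2}$)
$\frac{M{\left(B \right)} + y{\left(\left(-1\right) 840 \right)}}{-4961663 + Q{\left(42 \right)}} = \frac{\left(-462 + 2 \left(-3994\right)^{2}\right) - 1728}{-4961663 + \left(144 + 12 \cdot 42\right)} = \frac{\left(-462 + 2 \cdot 15952036\right) - 1728}{-4961663 + \left(144 + 504\right)} = \frac{\left(-462 + 31904072\right) - 1728}{-4961663 + 648} = \frac{31903610 - 1728}{-4961015} = 31901882 \left(- \frac{1}{4961015}\right) = - \frac{31901882}{4961015}$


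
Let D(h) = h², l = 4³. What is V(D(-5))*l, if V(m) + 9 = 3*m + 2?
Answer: 4352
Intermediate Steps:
l = 64
V(m) = -7 + 3*m (V(m) = -9 + (3*m + 2) = -9 + (2 + 3*m) = -7 + 3*m)
V(D(-5))*l = (-7 + 3*(-5)²)*64 = (-7 + 3*25)*64 = (-7 + 75)*64 = 68*64 = 4352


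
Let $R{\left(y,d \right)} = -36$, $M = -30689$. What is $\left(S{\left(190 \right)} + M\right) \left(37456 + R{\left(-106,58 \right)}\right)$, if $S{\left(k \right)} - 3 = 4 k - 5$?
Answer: $-1120018020$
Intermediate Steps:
$S{\left(k \right)} = -2 + 4 k$ ($S{\left(k \right)} = 3 + \left(4 k - 5\right) = 3 + \left(-5 + 4 k\right) = -2 + 4 k$)
$\left(S{\left(190 \right)} + M\right) \left(37456 + R{\left(-106,58 \right)}\right) = \left(\left(-2 + 4 \cdot 190\right) - 30689\right) \left(37456 - 36\right) = \left(\left(-2 + 760\right) - 30689\right) 37420 = \left(758 - 30689\right) 37420 = \left(-29931\right) 37420 = -1120018020$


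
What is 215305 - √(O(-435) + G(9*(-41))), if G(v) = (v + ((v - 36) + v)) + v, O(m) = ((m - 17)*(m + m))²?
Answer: 215305 - 6*√4295491558 ≈ -1.7794e+5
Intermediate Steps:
O(m) = 4*m²*(-17 + m)² (O(m) = ((-17 + m)*(2*m))² = (2*m*(-17 + m))² = 4*m²*(-17 + m)²)
G(v) = -36 + 4*v (G(v) = (v + ((-36 + v) + v)) + v = (v + (-36 + 2*v)) + v = (-36 + 3*v) + v = -36 + 4*v)
215305 - √(O(-435) + G(9*(-41))) = 215305 - √(4*(-435)²*(-17 - 435)² + (-36 + 4*(9*(-41)))) = 215305 - √(4*189225*(-452)² + (-36 + 4*(-369))) = 215305 - √(4*189225*204304 + (-36 - 1476)) = 215305 - √(154637697600 - 1512) = 215305 - √154637696088 = 215305 - 6*√4295491558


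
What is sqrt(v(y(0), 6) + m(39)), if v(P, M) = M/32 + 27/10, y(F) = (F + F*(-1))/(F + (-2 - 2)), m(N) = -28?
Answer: 7*I*sqrt(205)/20 ≈ 5.0112*I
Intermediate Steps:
y(F) = 0 (y(F) = (F - F)/(F - 4) = 0/(-4 + F) = 0)
v(P, M) = 27/10 + M/32 (v(P, M) = M*(1/32) + 27*(1/10) = M/32 + 27/10 = 27/10 + M/32)
sqrt(v(y(0), 6) + m(39)) = sqrt((27/10 + (1/32)*6) - 28) = sqrt((27/10 + 3/16) - 28) = sqrt(231/80 - 28) = sqrt(-2009/80) = 7*I*sqrt(205)/20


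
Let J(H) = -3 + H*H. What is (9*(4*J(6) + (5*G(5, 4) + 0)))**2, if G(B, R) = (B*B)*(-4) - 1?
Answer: 11269449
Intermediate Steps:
J(H) = -3 + H**2
G(B, R) = -1 - 4*B**2 (G(B, R) = B**2*(-4) - 1 = -4*B**2 - 1 = -1 - 4*B**2)
(9*(4*J(6) + (5*G(5, 4) + 0)))**2 = (9*(4*(-3 + 6**2) + (5*(-1 - 4*5**2) + 0)))**2 = (9*(4*(-3 + 36) + (5*(-1 - 4*25) + 0)))**2 = (9*(4*33 + (5*(-1 - 100) + 0)))**2 = (9*(132 + (5*(-101) + 0)))**2 = (9*(132 + (-505 + 0)))**2 = (9*(132 - 505))**2 = (9*(-373))**2 = (-3357)**2 = 11269449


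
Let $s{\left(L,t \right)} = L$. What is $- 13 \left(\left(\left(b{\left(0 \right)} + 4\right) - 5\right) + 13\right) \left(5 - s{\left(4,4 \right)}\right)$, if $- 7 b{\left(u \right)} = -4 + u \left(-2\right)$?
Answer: $- \frac{1144}{7} \approx -163.43$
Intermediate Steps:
$b{\left(u \right)} = \frac{4}{7} + \frac{2 u}{7}$ ($b{\left(u \right)} = - \frac{-4 + u \left(-2\right)}{7} = - \frac{-4 - 2 u}{7} = \frac{4}{7} + \frac{2 u}{7}$)
$- 13 \left(\left(\left(b{\left(0 \right)} + 4\right) - 5\right) + 13\right) \left(5 - s{\left(4,4 \right)}\right) = - 13 \left(\left(\left(\left(\frac{4}{7} + \frac{2}{7} \cdot 0\right) + 4\right) - 5\right) + 13\right) \left(5 - 4\right) = - 13 \left(\left(\left(\left(\frac{4}{7} + 0\right) + 4\right) - 5\right) + 13\right) \left(5 - 4\right) = - 13 \left(\left(\left(\frac{4}{7} + 4\right) - 5\right) + 13\right) 1 = - 13 \left(\left(\frac{32}{7} - 5\right) + 13\right) 1 = - 13 \left(- \frac{3}{7} + 13\right) 1 = - 13 \cdot \frac{88}{7} \cdot 1 = \left(-13\right) \frac{88}{7} = - \frac{1144}{7}$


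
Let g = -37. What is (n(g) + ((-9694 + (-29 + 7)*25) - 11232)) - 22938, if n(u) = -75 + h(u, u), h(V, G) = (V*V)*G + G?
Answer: -95179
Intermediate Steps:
h(V, G) = G + G*V**2 (h(V, G) = V**2*G + G = G*V**2 + G = G + G*V**2)
n(u) = -75 + u*(1 + u**2)
(n(g) + ((-9694 + (-29 + 7)*25) - 11232)) - 22938 = ((-75 - 37 + (-37)**3) + ((-9694 + (-29 + 7)*25) - 11232)) - 22938 = ((-75 - 37 - 50653) + ((-9694 - 22*25) - 11232)) - 22938 = (-50765 + ((-9694 - 550) - 11232)) - 22938 = (-50765 + (-10244 - 11232)) - 22938 = (-50765 - 21476) - 22938 = -72241 - 22938 = -95179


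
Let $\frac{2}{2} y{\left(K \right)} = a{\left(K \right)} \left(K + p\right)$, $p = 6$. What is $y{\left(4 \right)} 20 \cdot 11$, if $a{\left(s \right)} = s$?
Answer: $8800$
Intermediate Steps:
$y{\left(K \right)} = K \left(6 + K\right)$ ($y{\left(K \right)} = K \left(K + 6\right) = K \left(6 + K\right)$)
$y{\left(4 \right)} 20 \cdot 11 = 4 \left(6 + 4\right) 20 \cdot 11 = 4 \cdot 10 \cdot 20 \cdot 11 = 40 \cdot 20 \cdot 11 = 800 \cdot 11 = 8800$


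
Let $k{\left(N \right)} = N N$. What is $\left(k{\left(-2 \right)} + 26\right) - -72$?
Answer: $102$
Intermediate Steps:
$k{\left(N \right)} = N^{2}$
$\left(k{\left(-2 \right)} + 26\right) - -72 = \left(\left(-2\right)^{2} + 26\right) - -72 = \left(4 + 26\right) + 72 = 30 + 72 = 102$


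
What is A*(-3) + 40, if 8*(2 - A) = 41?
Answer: 395/8 ≈ 49.375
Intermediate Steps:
A = -25/8 (A = 2 - 1/8*41 = 2 - 41/8 = -25/8 ≈ -3.1250)
A*(-3) + 40 = -25/8*(-3) + 40 = 75/8 + 40 = 395/8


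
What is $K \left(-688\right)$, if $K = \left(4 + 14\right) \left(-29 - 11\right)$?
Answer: $495360$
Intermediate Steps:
$K = -720$ ($K = 18 \left(-40\right) = -720$)
$K \left(-688\right) = \left(-720\right) \left(-688\right) = 495360$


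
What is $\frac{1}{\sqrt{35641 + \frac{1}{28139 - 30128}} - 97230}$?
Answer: $- \frac{96695235}{9401642254076} - \frac{3 \sqrt{3916669627}}{9401642254076} \approx -1.0305 \cdot 10^{-5}$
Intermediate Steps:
$\frac{1}{\sqrt{35641 + \frac{1}{28139 - 30128}} - 97230} = \frac{1}{\sqrt{35641 + \frac{1}{-1989}} - 97230} = \frac{1}{\sqrt{35641 - \frac{1}{1989}} - 97230} = \frac{1}{\sqrt{\frac{70889948}{1989}} - 97230} = \frac{1}{\frac{2 \sqrt{3916669627}}{663} - 97230} = \frac{1}{-97230 + \frac{2 \sqrt{3916669627}}{663}}$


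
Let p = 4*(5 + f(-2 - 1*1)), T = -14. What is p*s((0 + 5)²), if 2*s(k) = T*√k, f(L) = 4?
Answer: -1260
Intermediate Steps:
s(k) = -7*√k (s(k) = (-14*√k)/2 = -7*√k)
p = 36 (p = 4*(5 + 4) = 4*9 = 36)
p*s((0 + 5)²) = 36*(-7*√((0 + 5)²)) = 36*(-7*√(5²)) = 36*(-7*√25) = 36*(-7*5) = 36*(-35) = -1260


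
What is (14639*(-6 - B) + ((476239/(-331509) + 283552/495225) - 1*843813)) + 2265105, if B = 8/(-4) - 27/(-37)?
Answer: 2737612330174906372/2024782382475 ≈ 1.3521e+6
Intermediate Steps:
B = -47/37 (B = 8*(-1/4) - 27*(-1/37) = -2 + 27/37 = -47/37 ≈ -1.2703)
(14639*(-6 - B) + ((476239/(-331509) + 283552/495225) - 1*843813)) + 2265105 = (14639*(-6 - 1*(-47/37)) + ((476239/(-331509) + 283552/495225) - 1*843813)) + 2265105 = (14639*(-6 + 47/37) + ((476239*(-1/331509) + 283552*(1/495225)) - 843813)) + 2265105 = (14639*(-175/37) + ((-476239/331509 + 283552/495225) - 843813)) + 2265105 = (-2561825/37 + (-47281806269/54723848175 - 843813)) + 2265105 = (-2561825/37 - 46176741781897544/54723848175) + 2265105 = -1848732368281128503/2024782382475 + 2265105 = 2737612330174906372/2024782382475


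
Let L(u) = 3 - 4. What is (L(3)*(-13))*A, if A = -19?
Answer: -247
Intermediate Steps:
L(u) = -1
(L(3)*(-13))*A = -1*(-13)*(-19) = 13*(-19) = -247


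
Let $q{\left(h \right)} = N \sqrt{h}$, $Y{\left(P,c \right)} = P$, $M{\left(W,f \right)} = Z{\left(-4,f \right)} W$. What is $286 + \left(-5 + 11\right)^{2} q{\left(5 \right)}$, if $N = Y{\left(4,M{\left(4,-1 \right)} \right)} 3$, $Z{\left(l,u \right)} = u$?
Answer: $286 + 432 \sqrt{5} \approx 1252.0$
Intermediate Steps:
$M{\left(W,f \right)} = W f$ ($M{\left(W,f \right)} = f W = W f$)
$N = 12$ ($N = 4 \cdot 3 = 12$)
$q{\left(h \right)} = 12 \sqrt{h}$
$286 + \left(-5 + 11\right)^{2} q{\left(5 \right)} = 286 + \left(-5 + 11\right)^{2} \cdot 12 \sqrt{5} = 286 + 6^{2} \cdot 12 \sqrt{5} = 286 + 36 \cdot 12 \sqrt{5} = 286 + 432 \sqrt{5}$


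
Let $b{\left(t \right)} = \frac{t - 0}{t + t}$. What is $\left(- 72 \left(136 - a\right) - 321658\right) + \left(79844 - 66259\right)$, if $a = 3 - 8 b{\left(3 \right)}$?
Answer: $-317937$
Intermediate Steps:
$b{\left(t \right)} = \frac{1}{2}$ ($b{\left(t \right)} = \frac{t + 0}{2 t} = t \frac{1}{2 t} = \frac{1}{2}$)
$a = -1$ ($a = 3 - 4 = -1$)
$\left(- 72 \left(136 - a\right) - 321658\right) + \left(79844 - 66259\right) = \left(- 72 \left(136 - -1\right) - 321658\right) + \left(79844 - 66259\right) = \left(- 72 \left(136 + 1\right) - 321658\right) + \left(79844 - 66259\right) = \left(\left(-72\right) 137 - 321658\right) + 13585 = \left(-9864 - 321658\right) + 13585 = -331522 + 13585 = -317937$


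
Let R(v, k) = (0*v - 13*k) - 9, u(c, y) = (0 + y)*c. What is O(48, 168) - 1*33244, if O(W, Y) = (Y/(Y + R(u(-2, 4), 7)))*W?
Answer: -563132/17 ≈ -33125.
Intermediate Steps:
u(c, y) = c*y (u(c, y) = y*c = c*y)
R(v, k) = -9 - 13*k (R(v, k) = (0 - 13*k) - 9 = -13*k - 9 = -9 - 13*k)
O(W, Y) = W*Y/(-100 + Y) (O(W, Y) = (Y/(Y + (-9 - 13*7)))*W = (Y/(Y + (-9 - 91)))*W = (Y/(Y - 100))*W = (Y/(-100 + Y))*W = W*Y/(-100 + Y))
O(48, 168) - 1*33244 = 48*168/(-100 + 168) - 1*33244 = 48*168/68 - 33244 = 48*168*(1/68) - 33244 = 2016/17 - 33244 = -563132/17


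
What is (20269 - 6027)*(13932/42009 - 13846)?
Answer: -2761251692348/14003 ≈ -1.9719e+8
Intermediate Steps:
(20269 - 6027)*(13932/42009 - 13846) = 14242*(13932*(1/42009) - 13846) = 14242*(4644/14003 - 13846) = 14242*(-193880894/14003) = -2761251692348/14003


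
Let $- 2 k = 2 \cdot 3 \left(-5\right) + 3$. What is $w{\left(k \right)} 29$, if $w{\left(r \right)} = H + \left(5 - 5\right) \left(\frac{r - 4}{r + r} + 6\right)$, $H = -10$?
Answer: $-290$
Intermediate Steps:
$k = \frac{27}{2}$ ($k = - \frac{2 \cdot 3 \left(-5\right) + 3}{2} = - \frac{6 \left(-5\right) + 3}{2} = - \frac{-30 + 3}{2} = \left(- \frac{1}{2}\right) \left(-27\right) = \frac{27}{2} \approx 13.5$)
$w{\left(r \right)} = -10$ ($w{\left(r \right)} = -10 + \left(5 - 5\right) \left(\frac{r - 4}{r + r} + 6\right) = -10 + \left(5 - 5\right) \left(\frac{-4 + r}{2 r} + 6\right) = -10 + 0 \left(\left(-4 + r\right) \frac{1}{2 r} + 6\right) = -10 + 0 \left(\frac{-4 + r}{2 r} + 6\right) = -10 + 0 \left(6 + \frac{-4 + r}{2 r}\right) = -10 + 0 = -10$)
$w{\left(k \right)} 29 = \left(-10\right) 29 = -290$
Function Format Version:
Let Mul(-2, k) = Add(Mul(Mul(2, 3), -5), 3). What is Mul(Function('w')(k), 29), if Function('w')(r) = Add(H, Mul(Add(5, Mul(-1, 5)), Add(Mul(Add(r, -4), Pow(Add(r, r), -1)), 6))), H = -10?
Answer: -290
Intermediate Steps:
k = Rational(27, 2) (k = Mul(Rational(-1, 2), Add(Mul(Mul(2, 3), -5), 3)) = Mul(Rational(-1, 2), Add(Mul(6, -5), 3)) = Mul(Rational(-1, 2), Add(-30, 3)) = Mul(Rational(-1, 2), -27) = Rational(27, 2) ≈ 13.500)
Function('w')(r) = -10 (Function('w')(r) = Add(-10, Mul(Add(5, Mul(-1, 5)), Add(Mul(Add(r, -4), Pow(Add(r, r), -1)), 6))) = Add(-10, Mul(Add(5, -5), Add(Mul(Add(-4, r), Pow(Mul(2, r), -1)), 6))) = Add(-10, Mul(0, Add(Mul(Add(-4, r), Mul(Rational(1, 2), Pow(r, -1))), 6))) = Add(-10, Mul(0, Add(Mul(Rational(1, 2), Pow(r, -1), Add(-4, r)), 6))) = Add(-10, Mul(0, Add(6, Mul(Rational(1, 2), Pow(r, -1), Add(-4, r))))) = Add(-10, 0) = -10)
Mul(Function('w')(k), 29) = Mul(-10, 29) = -290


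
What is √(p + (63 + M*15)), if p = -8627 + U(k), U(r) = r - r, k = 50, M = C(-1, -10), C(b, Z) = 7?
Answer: I*√8459 ≈ 91.973*I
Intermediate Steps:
M = 7
U(r) = 0
p = -8627 (p = -8627 + 0 = -8627)
√(p + (63 + M*15)) = √(-8627 + (63 + 7*15)) = √(-8627 + (63 + 105)) = √(-8627 + 168) = √(-8459) = I*√8459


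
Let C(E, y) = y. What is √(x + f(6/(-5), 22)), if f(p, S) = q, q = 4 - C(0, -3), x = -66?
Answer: I*√59 ≈ 7.6811*I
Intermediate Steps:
q = 7 (q = 4 - 1*(-3) = 4 + 3 = 7)
f(p, S) = 7
√(x + f(6/(-5), 22)) = √(-66 + 7) = √(-59) = I*√59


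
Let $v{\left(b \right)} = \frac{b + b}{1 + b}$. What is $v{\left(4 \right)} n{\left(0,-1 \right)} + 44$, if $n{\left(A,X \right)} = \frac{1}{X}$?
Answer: $\frac{212}{5} \approx 42.4$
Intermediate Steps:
$v{\left(b \right)} = \frac{2 b}{1 + b}$
$v{\left(4 \right)} n{\left(0,-1 \right)} + 44 = \frac{2 \cdot 4 \frac{1}{1 + 4}}{-1} + 44 = 2 \cdot 4 \cdot \frac{1}{5} \left(-1\right) + 44 = \frac{8}{5} \left(-1\right) + 44 = - \frac{8}{5} + 44 = \frac{212}{5}$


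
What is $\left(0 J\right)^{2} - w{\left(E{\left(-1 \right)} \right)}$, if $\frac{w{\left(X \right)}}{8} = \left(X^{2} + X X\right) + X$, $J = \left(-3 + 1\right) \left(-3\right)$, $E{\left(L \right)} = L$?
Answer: $-8$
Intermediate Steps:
$J = 6$ ($J = \left(-2\right) \left(-3\right) = 6$)
$w{\left(X \right)} = 8 X + 16 X^{2}$ ($w{\left(X \right)} = 8 \left(\left(X^{2} + X X\right) + X\right) = 8 \left(\left(X^{2} + X^{2}\right) + X\right) = 8 \left(2 X^{2} + X\right) = 8 \left(X + 2 X^{2}\right) = 8 X + 16 X^{2}$)
$\left(0 J\right)^{2} - w{\left(E{\left(-1 \right)} \right)} = \left(0 \cdot 6\right)^{2} - 8 \left(-1\right) \left(1 + 2 \left(-1\right)\right) = 0^{2} - 8 \left(-1\right) \left(1 - 2\right) = 0 - 8 \left(-1\right) \left(-1\right) = 0 - 8 = -8$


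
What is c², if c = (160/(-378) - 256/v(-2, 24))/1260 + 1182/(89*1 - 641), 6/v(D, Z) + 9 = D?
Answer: 93896933341849/29999938928400 ≈ 3.1299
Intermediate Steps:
v(D, Z) = 6/(-9 + D)
c = -9690043/5477220 (c = (160/(-378) - 256/(6/(-9 - 2)))/1260 + 1182/(89*1 - 641) = (160*(-1/378) - 256/(6/(-11)))*(1/1260) + 1182/(89 - 641) = (-80/189 - 256/(6*(-1/11)))*(1/1260) + 1182/(-552) = (-80/189 - 256/(-6/11))*(1/1260) + 1182*(-1/552) = (-80/189 - 256*(-11/6))*(1/1260) - 197/92 = (-80/189 + 1408/3)*(1/1260) - 197/92 = (88624/189)*(1/1260) - 197/92 = 22156/59535 - 197/92 = -9690043/5477220 ≈ -1.7692)
c² = (-9690043/5477220)² = 93896933341849/29999938928400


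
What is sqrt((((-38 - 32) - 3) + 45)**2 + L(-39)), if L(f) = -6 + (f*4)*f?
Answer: sqrt(6862) ≈ 82.837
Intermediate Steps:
L(f) = -6 + 4*f**2 (L(f) = -6 + (4*f)*f = -6 + 4*f**2)
sqrt((((-38 - 32) - 3) + 45)**2 + L(-39)) = sqrt((((-38 - 32) - 3) + 45)**2 + (-6 + 4*(-39)**2)) = sqrt(((-70 - 3) + 45)**2 + (-6 + 4*1521)) = sqrt((-73 + 45)**2 + (-6 + 6084)) = sqrt((-28)**2 + 6078) = sqrt(784 + 6078) = sqrt(6862)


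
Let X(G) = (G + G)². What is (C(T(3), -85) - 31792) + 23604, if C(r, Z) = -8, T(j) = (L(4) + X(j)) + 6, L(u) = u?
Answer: -8196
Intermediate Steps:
X(G) = 4*G² (X(G) = (2*G)² = 4*G²)
T(j) = 10 + 4*j² (T(j) = (4 + 4*j²) + 6 = 10 + 4*j²)
(C(T(3), -85) - 31792) + 23604 = (-8 - 31792) + 23604 = -31800 + 23604 = -8196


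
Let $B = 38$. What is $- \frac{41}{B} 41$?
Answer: $- \frac{1681}{38} \approx -44.237$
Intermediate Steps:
$- \frac{41}{B} 41 = - \frac{41}{38} \cdot 41 = \left(-41\right) \frac{1}{38} \cdot 41 = \left(- \frac{41}{38}\right) 41 = - \frac{1681}{38}$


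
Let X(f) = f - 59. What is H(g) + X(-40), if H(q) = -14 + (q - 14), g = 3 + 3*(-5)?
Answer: -139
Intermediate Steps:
X(f) = -59 + f
g = -12 (g = 3 - 15 = -12)
H(q) = -28 + q (H(q) = -14 + (-14 + q) = -28 + q)
H(g) + X(-40) = (-28 - 12) + (-59 - 40) = -40 - 99 = -139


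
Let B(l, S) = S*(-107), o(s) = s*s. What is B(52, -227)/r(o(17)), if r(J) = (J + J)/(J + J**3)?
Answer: 1014332929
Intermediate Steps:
o(s) = s**2
B(l, S) = -107*S
r(J) = 2*J/(J + J**3) (r(J) = (2*J)/(J + J**3) = 2*J/(J + J**3))
B(52, -227)/r(o(17)) = (-107*(-227))/((2/(1 + (17**2)**2))) = 24289/((2/(1 + 289**2))) = 24289/((2/(1 + 83521))) = 24289/((2/83522)) = 24289/((2*(1/83522))) = 24289/(1/41761) = 24289*41761 = 1014332929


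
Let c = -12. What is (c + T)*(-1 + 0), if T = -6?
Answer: 18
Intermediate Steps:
(c + T)*(-1 + 0) = (-12 - 6)*(-1 + 0) = -18*(-1) = 18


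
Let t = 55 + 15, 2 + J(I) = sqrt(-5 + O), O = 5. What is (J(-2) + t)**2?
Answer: 4624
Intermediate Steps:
J(I) = -2 (J(I) = -2 + sqrt(-5 + 5) = -2 + sqrt(0) = -2 + 0 = -2)
t = 70
(J(-2) + t)**2 = (-2 + 70)**2 = 68**2 = 4624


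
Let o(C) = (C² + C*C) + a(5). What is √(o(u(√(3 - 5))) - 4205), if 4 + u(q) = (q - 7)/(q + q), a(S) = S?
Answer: √(-16751 - 98*I*√2)/2 ≈ 0.26771 - 64.713*I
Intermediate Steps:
u(q) = -4 + (-7 + q)/(2*q) (u(q) = -4 + (q - 7)/(q + q) = -4 + (-7 + q)/((2*q)) = -4 + (-7 + q)*(1/(2*q)) = -4 + (-7 + q)/(2*q))
o(C) = 5 + 2*C² (o(C) = (C² + C*C) + 5 = (C² + C²) + 5 = 2*C² + 5 = 5 + 2*C²)
√(o(u(√(3 - 5))) - 4205) = √((5 + 2*(7*(-1 - √(3 - 5))/(2*(√(3 - 5))))²) - 4205) = √((5 + 2*(7*(-1 - √(-2))/(2*(√(-2))))²) - 4205) = √((5 + 2*(7*(-1 - I*√2)/(2*((I*√2))))²) - 4205) = √((5 + 2*(7*(-I*√2/2)*(-1 - I*√2)/2)²) - 4205) = √((5 + 2*(-7*I*√2*(-1 - I*√2)/4)²) - 4205) = √((5 + 2*(-49*(-1 - I*√2)²/8)) - 4205) = √((5 - 49*(-1 - I*√2)²/4) - 4205) = √(-4200 - 49*(-1 - I*√2)²/4)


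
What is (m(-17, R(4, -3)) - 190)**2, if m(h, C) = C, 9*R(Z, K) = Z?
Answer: 2910436/81 ≈ 35931.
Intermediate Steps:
R(Z, K) = Z/9
(m(-17, R(4, -3)) - 190)**2 = ((1/9)*4 - 190)**2 = (4/9 - 190)**2 = (-1706/9)**2 = 2910436/81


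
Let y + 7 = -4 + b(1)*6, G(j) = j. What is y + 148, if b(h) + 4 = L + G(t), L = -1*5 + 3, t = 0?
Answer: 101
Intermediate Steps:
L = -2 (L = -5 + 3 = -2)
b(h) = -6 (b(h) = -4 + (-2 + 0) = -4 - 2 = -6)
y = -47 (y = -7 + (-4 - 6*6) = -7 + (-4 - 36) = -7 - 40 = -47)
y + 148 = -47 + 148 = 101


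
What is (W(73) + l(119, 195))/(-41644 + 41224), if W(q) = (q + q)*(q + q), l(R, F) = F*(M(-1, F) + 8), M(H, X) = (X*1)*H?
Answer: 15149/420 ≈ 36.069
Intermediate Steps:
M(H, X) = H*X (M(H, X) = X*H = H*X)
l(R, F) = F*(8 - F) (l(R, F) = F*(-F + 8) = F*(8 - F))
W(q) = 4*q² (W(q) = (2*q)*(2*q) = 4*q²)
(W(73) + l(119, 195))/(-41644 + 41224) = (4*73² + 195*(8 - 1*195))/(-41644 + 41224) = (4*5329 + 195*(8 - 195))/(-420) = (21316 + 195*(-187))*(-1/420) = (21316 - 36465)*(-1/420) = -15149*(-1/420) = 15149/420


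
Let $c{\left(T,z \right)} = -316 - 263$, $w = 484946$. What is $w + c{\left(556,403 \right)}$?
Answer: $484367$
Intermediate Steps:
$c{\left(T,z \right)} = -579$
$w + c{\left(556,403 \right)} = 484946 - 579 = 484367$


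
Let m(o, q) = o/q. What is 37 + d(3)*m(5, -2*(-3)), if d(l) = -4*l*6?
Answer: -23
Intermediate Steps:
d(l) = -24*l
37 + d(3)*m(5, -2*(-3)) = 37 + (-24*3)*(5/((-2*(-3)))) = 37 - 360/6 = 37 - 72*⅚ = 37 - 60 = -23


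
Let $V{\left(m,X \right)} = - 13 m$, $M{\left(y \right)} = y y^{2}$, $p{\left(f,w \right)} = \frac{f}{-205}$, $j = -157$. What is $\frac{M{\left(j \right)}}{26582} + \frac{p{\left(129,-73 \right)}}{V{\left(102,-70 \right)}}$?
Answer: $- \frac{87662465426}{602148755} \approx -145.58$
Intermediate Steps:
$p{\left(f,w \right)} = - \frac{f}{205}$ ($p{\left(f,w \right)} = f \left(- \frac{1}{205}\right) = - \frac{f}{205}$)
$M{\left(y \right)} = y^{3}$
$\frac{M{\left(j \right)}}{26582} + \frac{p{\left(129,-73 \right)}}{V{\left(102,-70 \right)}} = \frac{\left(-157\right)^{3}}{26582} + \frac{\left(- \frac{1}{205}\right) 129}{\left(-13\right) 102} = \left(-3869893\right) \frac{1}{26582} - \frac{129}{205 \left(-1326\right)} = - \frac{3869893}{26582} - - \frac{43}{90610} = - \frac{3869893}{26582} + \frac{43}{90610} = - \frac{87662465426}{602148755}$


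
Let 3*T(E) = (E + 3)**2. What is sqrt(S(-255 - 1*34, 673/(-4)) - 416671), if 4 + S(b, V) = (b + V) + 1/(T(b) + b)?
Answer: I*sqrt(10928035758525541)/161858 ≈ 645.86*I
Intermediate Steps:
T(E) = (3 + E)**2/3 (T(E) = (E + 3)**2/3 = (3 + E)**2/3)
S(b, V) = -4 + V + b + 1/(b + (3 + b)**2/3) (S(b, V) = -4 + ((b + V) + 1/((3 + b)**2/3 + b)) = -4 + ((V + b) + 1/(b + (3 + b)**2/3)) = -4 + (V + b + 1/(b + (3 + b)**2/3)) = -4 + V + b + 1/(b + (3 + b)**2/3))
sqrt(S(-255 - 1*34, 673/(-4)) - 416671) = sqrt((-33 + (-255 - 1*34)**3 - 27*(-255 - 1*34) + 5*(-255 - 1*34)**2 + 9*(673/(-4)) + (673/(-4))*(-255 - 1*34)**2 + 9*(673/(-4))*(-255 - 1*34))/(9 + (-255 - 1*34)**2 + 9*(-255 - 1*34)) - 416671) = sqrt((-33 + (-255 - 34)**3 - 27*(-255 - 34) + 5*(-255 - 34)**2 + 9*(673*(-1/4)) + (673*(-1/4))*(-255 - 34)**2 + 9*(673*(-1/4))*(-255 - 34))/(9 + (-255 - 34)**2 + 9*(-255 - 34)) - 416671) = sqrt((-33 + (-289)**3 - 27*(-289) + 5*(-289)**2 + 9*(-673/4) - 673/4*(-289)**2 + 9*(-673/4)*(-289))/(9 + (-289)**2 + 9*(-289)) - 416671) = sqrt((-33 - 24137569 + 7803 + 5*83521 - 6057/4 - 673/4*83521 + 1750473/4)/(9 + 83521 - 2601) - 416671) = sqrt((-33 - 24137569 + 7803 + 417605 - 6057/4 - 56209633/4 + 1750473/4)/80929 - 416671) = sqrt((1/80929)*(-149313993/4) - 416671) = sqrt(-149313993/323716 - 416671) = sqrt(-135032383429/323716) = I*sqrt(10928035758525541)/161858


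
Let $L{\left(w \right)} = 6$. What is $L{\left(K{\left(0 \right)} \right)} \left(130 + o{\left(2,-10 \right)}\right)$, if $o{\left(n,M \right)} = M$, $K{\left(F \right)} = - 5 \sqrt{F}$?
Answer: $720$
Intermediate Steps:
$L{\left(K{\left(0 \right)} \right)} \left(130 + o{\left(2,-10 \right)}\right) = 6 \left(130 - 10\right) = 6 \cdot 120 = 720$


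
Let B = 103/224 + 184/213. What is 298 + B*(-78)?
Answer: 1548681/7952 ≈ 194.75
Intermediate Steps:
B = 63155/47712 (B = 103*(1/224) + 184*(1/213) = 103/224 + 184/213 = 63155/47712 ≈ 1.3237)
298 + B*(-78) = 298 + (63155/47712)*(-78) = 298 - 821015/7952 = 1548681/7952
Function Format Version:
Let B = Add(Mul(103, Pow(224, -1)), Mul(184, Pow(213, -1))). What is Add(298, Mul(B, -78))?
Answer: Rational(1548681, 7952) ≈ 194.75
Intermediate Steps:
B = Rational(63155, 47712) (B = Add(Mul(103, Rational(1, 224)), Mul(184, Rational(1, 213))) = Add(Rational(103, 224), Rational(184, 213)) = Rational(63155, 47712) ≈ 1.3237)
Add(298, Mul(B, -78)) = Add(298, Mul(Rational(63155, 47712), -78)) = Add(298, Rational(-821015, 7952)) = Rational(1548681, 7952)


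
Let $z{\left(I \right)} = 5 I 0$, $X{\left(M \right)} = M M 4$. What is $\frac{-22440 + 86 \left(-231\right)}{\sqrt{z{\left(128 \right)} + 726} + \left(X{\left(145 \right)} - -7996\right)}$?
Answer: $- \frac{1948106688}{4240836245} + \frac{232683 \sqrt{6}}{4240836245} \approx -0.45923$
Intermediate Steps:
$X{\left(M \right)} = 4 M^{2}$ ($X{\left(M \right)} = M^{2} \cdot 4 = 4 M^{2}$)
$z{\left(I \right)} = 0$
$\frac{-22440 + 86 \left(-231\right)}{\sqrt{z{\left(128 \right)} + 726} + \left(X{\left(145 \right)} - -7996\right)} = \frac{-22440 + 86 \left(-231\right)}{\sqrt{0 + 726} - \left(-7996 - 4 \cdot 145^{2}\right)} = \frac{-22440 - 19866}{\sqrt{726} + \left(4 \cdot 21025 + 7996\right)} = - \frac{42306}{11 \sqrt{6} + \left(84100 + 7996\right)} = - \frac{42306}{11 \sqrt{6} + 92096} = - \frac{42306}{92096 + 11 \sqrt{6}}$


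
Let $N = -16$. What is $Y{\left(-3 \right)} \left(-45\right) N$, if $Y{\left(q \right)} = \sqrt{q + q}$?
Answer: $720 i \sqrt{6} \approx 1763.6 i$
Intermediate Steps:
$Y{\left(q \right)} = \sqrt{2} \sqrt{q}$ ($Y{\left(q \right)} = \sqrt{2 q} = \sqrt{2} \sqrt{q}$)
$Y{\left(-3 \right)} \left(-45\right) N = \sqrt{2} \sqrt{-3} \left(-45\right) \left(-16\right) = \sqrt{2} i \sqrt{3} \left(-45\right) \left(-16\right) = i \sqrt{6} \left(-45\right) \left(-16\right) = - 45 i \sqrt{6} \left(-16\right) = 720 i \sqrt{6}$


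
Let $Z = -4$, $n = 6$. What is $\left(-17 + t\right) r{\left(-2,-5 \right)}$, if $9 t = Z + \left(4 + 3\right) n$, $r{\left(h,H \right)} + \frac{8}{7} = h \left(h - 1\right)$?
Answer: $- \frac{3910}{63} \approx -62.063$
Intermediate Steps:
$r{\left(h,H \right)} = - \frac{8}{7} + h \left(-1 + h\right)$ ($r{\left(h,H \right)} = - \frac{8}{7} + h \left(h - 1\right) = - \frac{8}{7} + h \left(-1 + h\right)$)
$t = \frac{38}{9}$ ($t = \frac{-4 + \left(4 + 3\right) 6}{9} = \frac{-4 + 7 \cdot 6}{9} = \frac{-4 + 42}{9} = \frac{1}{9} \cdot 38 = \frac{38}{9} \approx 4.2222$)
$\left(-17 + t\right) r{\left(-2,-5 \right)} = \left(-17 + \frac{38}{9}\right) \left(- \frac{8}{7} + \left(-2\right)^{2} - -2\right) = - \frac{115 \left(- \frac{8}{7} + 4 + 2\right)}{9} = \left(- \frac{115}{9}\right) \frac{34}{7} = - \frac{3910}{63}$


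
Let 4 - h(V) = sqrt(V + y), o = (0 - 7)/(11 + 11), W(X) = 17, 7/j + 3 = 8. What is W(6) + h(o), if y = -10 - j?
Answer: 21 - I*sqrt(141790)/110 ≈ 21.0 - 3.4232*I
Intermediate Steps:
j = 7/5 (j = 7/(-3 + 8) = 7/5 ≈ 1.4000)
y = -57/5 (y = -10 - 1*7/5 = -10 - 7/5 = -57/5 ≈ -11.400)
o = -7/22 ≈ -0.31818
h(V) = 4 - sqrt(-57/5 + V) (h(V) = 4 - sqrt(V - 57/5) = 4 - sqrt(-57/5 + V))
W(6) + h(o) = 17 + (4 - sqrt(-285 + 25*(-7/22))/5) = 17 + (4 - sqrt(-285 - 175/22)/5) = 17 + (4 - I*sqrt(141790)/110) = 21 - I*sqrt(141790)/110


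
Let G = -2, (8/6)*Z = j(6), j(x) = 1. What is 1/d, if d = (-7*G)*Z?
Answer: 2/21 ≈ 0.095238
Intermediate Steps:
Z = ¾ (Z = (¾)*1 = ¾ ≈ 0.75000)
d = 21/2 (d = -7*(-2)*(¾) = 14*(¾) = 21/2 ≈ 10.500)
1/d = 1/(21/2) = 2/21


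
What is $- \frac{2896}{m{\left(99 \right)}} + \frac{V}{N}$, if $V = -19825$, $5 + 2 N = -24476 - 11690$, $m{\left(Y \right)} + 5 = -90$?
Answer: $\frac{108517966}{3436245} \approx 31.58$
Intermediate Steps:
$m{\left(Y \right)} = -95$ ($m{\left(Y \right)} = -5 - 90 = -95$)
$N = - \frac{36171}{2}$ ($N = - \frac{5}{2} + \frac{-24476 - 11690}{2} = - \frac{5}{2} + \frac{1}{2} \left(-36166\right) = - \frac{5}{2} - 18083 = - \frac{36171}{2} \approx -18086.0$)
$- \frac{2896}{m{\left(99 \right)}} + \frac{V}{N} = - \frac{2896}{-95} - \frac{19825}{- \frac{36171}{2}} = \left(-2896\right) \left(- \frac{1}{95}\right) - - \frac{39650}{36171} = \frac{2896}{95} + \frac{39650}{36171} = \frac{108517966}{3436245}$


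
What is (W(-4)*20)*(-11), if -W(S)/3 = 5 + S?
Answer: 660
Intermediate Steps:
W(S) = -15 - 3*S (W(S) = -3*(5 + S) = -15 - 3*S)
(W(-4)*20)*(-11) = ((-15 - 3*(-4))*20)*(-11) = ((-15 + 12)*20)*(-11) = -3*20*(-11) = -60*(-11) = 660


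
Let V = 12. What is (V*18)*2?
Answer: 432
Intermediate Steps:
(V*18)*2 = (12*18)*2 = 216*2 = 432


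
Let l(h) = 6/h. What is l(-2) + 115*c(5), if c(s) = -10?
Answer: -1153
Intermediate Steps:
l(-2) + 115*c(5) = 6/(-2) + 115*(-10) = 6*(-½) - 1150 = -3 - 1150 = -1153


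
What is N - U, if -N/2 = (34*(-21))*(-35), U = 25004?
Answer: -74984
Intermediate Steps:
N = -49980 (N = -2*34*(-21)*(-35) = -(-1428)*(-35) = -2*24990 = -49980)
N - U = -49980 - 1*25004 = -49980 - 25004 = -74984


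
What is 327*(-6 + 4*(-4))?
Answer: -7194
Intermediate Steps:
327*(-6 + 4*(-4)) = 327*(-6 - 16) = 327*(-22) = -7194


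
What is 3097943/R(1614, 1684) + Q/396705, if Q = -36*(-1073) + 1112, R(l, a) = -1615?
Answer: -245781059543/128135715 ≈ -1918.1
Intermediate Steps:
Q = 39740 (Q = 38628 + 1112 = 39740)
3097943/R(1614, 1684) + Q/396705 = 3097943/(-1615) + 39740/396705 = 3097943*(-1/1615) + 39740*(1/396705) = -3097943/1615 + 7948/79341 = -245781059543/128135715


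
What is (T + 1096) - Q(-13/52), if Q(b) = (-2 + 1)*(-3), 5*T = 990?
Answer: 1291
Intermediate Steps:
T = 198 (T = (⅕)*990 = 198)
Q(b) = 3 (Q(b) = -1*(-3) = 3)
(T + 1096) - Q(-13/52) = (198 + 1096) - 1*3 = 1294 - 3 = 1291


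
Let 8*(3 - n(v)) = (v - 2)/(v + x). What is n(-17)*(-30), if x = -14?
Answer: -10875/124 ≈ -87.702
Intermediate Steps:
n(v) = 3 - (-2 + v)/(8*(-14 + v)) (n(v) = 3 - (v - 2)/(8*(v - 14)) = 3 - (-2 + v)/(8*(-14 + v)))
n(-17)*(-30) = ((-334 + 23*(-17))/(8*(-14 - 17)))*(-30) = ((1/8)*(-334 - 391)/(-31))*(-30) = ((1/8)*(-1/31)*(-725))*(-30) = (725/248)*(-30) = -10875/124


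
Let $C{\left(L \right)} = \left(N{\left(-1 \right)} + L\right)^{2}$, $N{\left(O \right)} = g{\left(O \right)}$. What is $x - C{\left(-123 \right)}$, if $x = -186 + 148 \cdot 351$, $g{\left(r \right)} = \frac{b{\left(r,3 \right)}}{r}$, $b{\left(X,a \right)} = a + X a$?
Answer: $36633$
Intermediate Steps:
$g{\left(r \right)} = \frac{3 + 3 r}{r}$ ($g{\left(r \right)} = \frac{3 \left(1 + r\right)}{r} = \frac{3 + 3 r}{r}$)
$N{\left(O \right)} = 3 + \frac{3}{O}$
$C{\left(L \right)} = L^{2}$ ($C{\left(L \right)} = \left(\left(3 + \frac{3}{-1}\right) + L\right)^{2} = \left(\left(3 + 3 \left(-1\right)\right) + L\right)^{2} = \left(\left(3 - 3\right) + L\right)^{2} = \left(0 + L\right)^{2} = L^{2}$)
$x = 51762$ ($x = -186 + 51948 = 51762$)
$x - C{\left(-123 \right)} = 51762 - \left(-123\right)^{2} = 51762 - 15129 = 36633$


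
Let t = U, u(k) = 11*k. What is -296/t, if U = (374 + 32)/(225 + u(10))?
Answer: -49580/203 ≈ -244.24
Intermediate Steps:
U = 406/335 (U = (374 + 32)/(225 + 11*10) = 406/(225 + 110) = 406/335 ≈ 1.2119)
t = 406/335 ≈ 1.2119
-296/t = -296/406/335 = -296*335/406 = -49580/203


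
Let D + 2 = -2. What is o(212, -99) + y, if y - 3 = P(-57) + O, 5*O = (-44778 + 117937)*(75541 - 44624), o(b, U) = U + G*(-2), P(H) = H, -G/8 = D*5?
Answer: 2261854438/5 ≈ 4.5237e+8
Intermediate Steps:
D = -4 (D = -2 - 2 = -4)
G = 160 (G = -(-32)*5 = -8*(-20) = 160)
o(b, U) = -320 + U (o(b, U) = U + 160*(-2) = U - 320 = -320 + U)
O = 2261856803/5 (O = ((-44778 + 117937)*(75541 - 44624))/5 = (73159*30917)/5 = (1/5)*2261856803 = 2261856803/5 ≈ 4.5237e+8)
y = 2261856533/5 (y = 3 + (-57 + 2261856803/5) = 3 + 2261856518/5 = 2261856533/5 ≈ 4.5237e+8)
o(212, -99) + y = (-320 - 99) + 2261856533/5 = -419 + 2261856533/5 = 2261854438/5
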